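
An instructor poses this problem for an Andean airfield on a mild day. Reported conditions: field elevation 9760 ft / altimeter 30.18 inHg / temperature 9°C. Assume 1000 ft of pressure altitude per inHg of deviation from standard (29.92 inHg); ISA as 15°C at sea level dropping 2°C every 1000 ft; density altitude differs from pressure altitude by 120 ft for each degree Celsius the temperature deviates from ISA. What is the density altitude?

11060 ft

Pressure altitude = 9760 + (29.92 − 30.18) × 1000 = 9760 + (-260) = 9500 ft.
ISA temperature at 9500 ft = 15 − 2 × (9500/1000) = -4°C.
ISA deviation = 9 − (-4) = +13°C.
Density altitude = 9500 + 120 × (13) = 11060 ft.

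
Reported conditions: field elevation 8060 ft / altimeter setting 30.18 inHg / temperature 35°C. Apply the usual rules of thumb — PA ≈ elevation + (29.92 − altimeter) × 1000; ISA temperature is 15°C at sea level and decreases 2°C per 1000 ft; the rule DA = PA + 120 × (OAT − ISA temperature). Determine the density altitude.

Pressure altitude = 8060 + (29.92 − 30.18) × 1000 = 8060 + (-260) = 7800 ft.
ISA temperature at 7800 ft = 15 − 2 × (7800/1000) = -0.6°C.
ISA deviation = 35 − (-0.6) = +35.6°C.
Density altitude = 7800 + 120 × (35.6) = 12072 ft.

12072 ft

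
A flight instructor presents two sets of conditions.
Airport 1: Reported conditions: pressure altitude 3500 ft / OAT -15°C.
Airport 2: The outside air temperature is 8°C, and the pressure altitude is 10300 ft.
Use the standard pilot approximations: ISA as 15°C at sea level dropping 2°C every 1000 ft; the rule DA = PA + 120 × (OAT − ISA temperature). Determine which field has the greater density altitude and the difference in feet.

Airport 2 by 11192 ft

Airport 1: ISA temp = 8°C, deviation -23°C, DA = 3500 + 120 × (-23) = 740 ft.
Airport 2: ISA temp = -5.6°C, deviation +13.6°C, DA = 10300 + 120 × 13.6 = 11932 ft.
Airport 2 is higher by 11932 − 740 = 11192 ft.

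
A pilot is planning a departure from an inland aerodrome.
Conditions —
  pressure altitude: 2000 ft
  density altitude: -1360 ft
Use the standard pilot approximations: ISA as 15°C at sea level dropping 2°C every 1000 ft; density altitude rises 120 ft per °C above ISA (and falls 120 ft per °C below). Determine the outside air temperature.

-17°C

Density altitude − pressure altitude = -1360 − 2000 = -3360 ft.
At 120 ft/°C that is an ISA deviation of -3360/120 = -28°C.
ISA temperature at 2000 ft = 15 − 2 × (2000/1000) = 11°C.
OAT = ISA + deviation = 11 + (-28) = -17°C.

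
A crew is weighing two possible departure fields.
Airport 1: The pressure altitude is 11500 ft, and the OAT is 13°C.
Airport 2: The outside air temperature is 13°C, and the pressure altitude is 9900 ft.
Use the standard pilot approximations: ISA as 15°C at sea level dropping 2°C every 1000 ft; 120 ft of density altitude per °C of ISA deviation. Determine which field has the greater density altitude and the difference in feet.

Airport 1 by 1984 ft

Airport 1: ISA temp = -8°C, deviation +21°C, DA = 11500 + 120 × 21 = 14020 ft.
Airport 2: ISA temp = -4.8°C, deviation +17.8°C, DA = 9900 + 120 × 17.8 = 12036 ft.
Airport 1 is higher by 14020 − 12036 = 1984 ft.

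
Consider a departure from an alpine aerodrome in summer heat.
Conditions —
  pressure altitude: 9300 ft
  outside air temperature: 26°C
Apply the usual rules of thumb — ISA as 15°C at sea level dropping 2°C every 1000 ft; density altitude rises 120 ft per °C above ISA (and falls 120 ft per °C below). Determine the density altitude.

12852 ft

ISA temperature at 9300 ft = 15 − 2 × (9300/1000) = -3.6°C.
ISA deviation = 26 − (-3.6) = +29.6°C.
Density altitude = 9300 + 120 × (29.6) = 9300 + (+3552) = 12852 ft.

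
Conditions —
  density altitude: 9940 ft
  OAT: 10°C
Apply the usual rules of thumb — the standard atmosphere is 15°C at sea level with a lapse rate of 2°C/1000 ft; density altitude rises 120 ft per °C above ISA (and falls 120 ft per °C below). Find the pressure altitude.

DA = PA + 120 × (OAT − (15 − 2·PA/1000)) = PA + 120·OAT − 1800 + 0.24·PA = 1.24·PA + 120·OAT − 1800.
So 1.24·PA = 9940 − 120 × 10 + 1800 = 10540.
PA = 10540 / 1.24 = 8500 ft.

8500 ft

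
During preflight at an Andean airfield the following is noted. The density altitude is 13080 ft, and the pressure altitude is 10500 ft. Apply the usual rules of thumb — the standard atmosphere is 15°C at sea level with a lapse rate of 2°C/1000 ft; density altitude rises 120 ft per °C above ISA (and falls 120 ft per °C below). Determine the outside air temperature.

Density altitude − pressure altitude = 13080 − 10500 = +2580 ft.
At 120 ft/°C that is an ISA deviation of 2580/120 = +21.5°C.
ISA temperature at 10500 ft = 15 − 2 × (10500/1000) = -6°C.
OAT = ISA + deviation = -6 + (+21.5) = 15.5°C.

15.5°C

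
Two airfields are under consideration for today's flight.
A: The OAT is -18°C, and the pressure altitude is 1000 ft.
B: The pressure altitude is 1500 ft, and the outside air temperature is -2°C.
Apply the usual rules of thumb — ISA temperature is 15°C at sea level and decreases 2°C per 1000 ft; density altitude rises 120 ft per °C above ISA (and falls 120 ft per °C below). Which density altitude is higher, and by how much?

B by 2540 ft

A: ISA temp = 13°C, deviation -31°C, DA = 1000 + 120 × (-31) = -2720 ft.
B: ISA temp = 12°C, deviation -14°C, DA = 1500 + 120 × (-14) = -180 ft.
B is higher by -180 − (-2720) = 2540 ft.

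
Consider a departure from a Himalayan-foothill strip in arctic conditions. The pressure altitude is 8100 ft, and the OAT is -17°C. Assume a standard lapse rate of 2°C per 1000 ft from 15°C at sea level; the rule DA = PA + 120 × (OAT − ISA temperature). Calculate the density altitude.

ISA temperature at 8100 ft = 15 − 2 × (8100/1000) = -1.2°C.
ISA deviation = -17 − (-1.2) = -15.8°C.
Density altitude = 8100 + 120 × (-15.8) = 8100 + (-1896) = 6204 ft.

6204 ft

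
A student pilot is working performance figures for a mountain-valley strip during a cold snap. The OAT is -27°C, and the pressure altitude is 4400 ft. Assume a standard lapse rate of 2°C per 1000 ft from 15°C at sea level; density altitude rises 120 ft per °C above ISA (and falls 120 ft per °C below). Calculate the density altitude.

416 ft

ISA temperature at 4400 ft = 15 − 2 × (4400/1000) = 6.2°C.
ISA deviation = -27 − 6.2 = -33.2°C.
Density altitude = 4400 + 120 × (-33.2) = 4400 + (-3984) = 416 ft.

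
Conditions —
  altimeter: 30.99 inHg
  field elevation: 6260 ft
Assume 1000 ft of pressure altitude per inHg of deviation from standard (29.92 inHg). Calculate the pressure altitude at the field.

5190 ft

Pressure correction = (29.92 − 30.99) × 1000 = -1070 ft.
Pressure altitude = 6260 + (-1070) = 5190 ft.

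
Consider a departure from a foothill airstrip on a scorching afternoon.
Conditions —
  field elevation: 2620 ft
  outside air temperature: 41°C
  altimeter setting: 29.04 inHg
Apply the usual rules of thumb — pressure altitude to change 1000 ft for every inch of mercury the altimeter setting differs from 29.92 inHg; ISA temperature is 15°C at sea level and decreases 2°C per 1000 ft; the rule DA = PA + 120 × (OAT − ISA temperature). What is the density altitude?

Pressure altitude = 2620 + (29.92 − 29.04) × 1000 = 2620 + (+880) = 3500 ft.
ISA temperature at 3500 ft = 15 − 2 × (3500/1000) = 8°C.
ISA deviation = 41 − 8 = +33°C.
Density altitude = 3500 + 120 × (33) = 7460 ft.

7460 ft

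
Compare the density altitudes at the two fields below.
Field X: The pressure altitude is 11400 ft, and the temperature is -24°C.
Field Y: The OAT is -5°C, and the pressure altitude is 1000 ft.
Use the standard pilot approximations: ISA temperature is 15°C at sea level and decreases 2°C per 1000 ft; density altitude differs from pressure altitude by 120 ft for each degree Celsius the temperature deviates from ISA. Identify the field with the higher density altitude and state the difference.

Field X: ISA temp = -7.8°C, deviation -16.2°C, DA = 11400 + 120 × (-16.2) = 9456 ft.
Field Y: ISA temp = 13°C, deviation -18°C, DA = 1000 + 120 × (-18) = -1160 ft.
Field X is higher by 9456 − (-1160) = 10616 ft.

Field X by 10616 ft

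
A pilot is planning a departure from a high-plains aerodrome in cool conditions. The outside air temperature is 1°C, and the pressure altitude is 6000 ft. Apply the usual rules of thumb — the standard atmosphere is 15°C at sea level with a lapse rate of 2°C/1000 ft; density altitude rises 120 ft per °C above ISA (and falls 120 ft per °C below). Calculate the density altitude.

ISA temperature at 6000 ft = 15 − 2 × (6000/1000) = 3°C.
ISA deviation = 1 − 3 = -2°C.
Density altitude = 6000 + 120 × (-2) = 6000 + (-240) = 5760 ft.

5760 ft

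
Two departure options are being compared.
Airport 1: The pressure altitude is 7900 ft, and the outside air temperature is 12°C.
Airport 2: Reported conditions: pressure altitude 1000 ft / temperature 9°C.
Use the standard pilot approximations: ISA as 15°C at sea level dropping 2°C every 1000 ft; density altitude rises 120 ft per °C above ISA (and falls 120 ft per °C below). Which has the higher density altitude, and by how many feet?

Airport 1: ISA temp = -0.8°C, deviation +12.8°C, DA = 7900 + 120 × 12.8 = 9436 ft.
Airport 2: ISA temp = 13°C, deviation -4°C, DA = 1000 + 120 × (-4) = 520 ft.
Airport 1 is higher by 9436 − 520 = 8916 ft.

Airport 1 by 8916 ft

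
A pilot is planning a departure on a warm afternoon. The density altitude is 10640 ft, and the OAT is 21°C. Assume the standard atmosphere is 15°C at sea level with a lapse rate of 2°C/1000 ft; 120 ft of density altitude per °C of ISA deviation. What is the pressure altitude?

8000 ft

DA = PA + 120 × (OAT − (15 − 2·PA/1000)) = PA + 120·OAT − 1800 + 0.24·PA = 1.24·PA + 120·OAT − 1800.
So 1.24·PA = 10640 − 120 × 21 + 1800 = 9920.
PA = 9920 / 1.24 = 8000 ft.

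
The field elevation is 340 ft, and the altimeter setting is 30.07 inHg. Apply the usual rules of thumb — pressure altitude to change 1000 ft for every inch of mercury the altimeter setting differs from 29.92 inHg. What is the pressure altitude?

Pressure correction = (29.92 − 30.07) × 1000 = -150 ft.
Pressure altitude = 340 + (-150) = 190 ft.

190 ft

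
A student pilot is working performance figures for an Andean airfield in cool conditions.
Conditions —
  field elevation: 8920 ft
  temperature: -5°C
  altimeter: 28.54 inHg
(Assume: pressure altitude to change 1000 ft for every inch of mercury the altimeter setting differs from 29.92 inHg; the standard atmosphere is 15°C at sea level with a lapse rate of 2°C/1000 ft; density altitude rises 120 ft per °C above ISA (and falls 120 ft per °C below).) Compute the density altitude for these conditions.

Pressure altitude = 8920 + (29.92 − 28.54) × 1000 = 8920 + (+1380) = 10300 ft.
ISA temperature at 10300 ft = 15 − 2 × (10300/1000) = -5.6°C.
ISA deviation = -5 − (-5.6) = +0.6°C.
Density altitude = 10300 + 120 × (0.6) = 10372 ft.

10372 ft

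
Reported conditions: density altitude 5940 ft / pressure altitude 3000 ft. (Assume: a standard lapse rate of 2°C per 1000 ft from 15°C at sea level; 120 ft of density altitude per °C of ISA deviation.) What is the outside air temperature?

33.5°C

Density altitude − pressure altitude = 5940 − 3000 = +2940 ft.
At 120 ft/°C that is an ISA deviation of 2940/120 = +24.5°C.
ISA temperature at 3000 ft = 15 − 2 × (3000/1000) = 9°C.
OAT = ISA + deviation = 9 + (+24.5) = 33.5°C.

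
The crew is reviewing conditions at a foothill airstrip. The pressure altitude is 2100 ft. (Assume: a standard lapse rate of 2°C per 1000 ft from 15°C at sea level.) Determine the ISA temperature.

10.8°C

ISA temperature = 15 − 2 × (2100/1000) = 15 − 4.2 = 10.8°C.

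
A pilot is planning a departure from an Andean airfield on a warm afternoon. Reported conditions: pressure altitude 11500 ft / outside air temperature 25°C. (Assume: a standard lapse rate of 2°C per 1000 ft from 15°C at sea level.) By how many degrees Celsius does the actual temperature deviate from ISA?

ISA temperature at 11500 ft = 15 − 2 × (11500/1000) = -8°C.
Deviation = OAT − ISA = 25 − (-8) = +33°C.

ISA+33°C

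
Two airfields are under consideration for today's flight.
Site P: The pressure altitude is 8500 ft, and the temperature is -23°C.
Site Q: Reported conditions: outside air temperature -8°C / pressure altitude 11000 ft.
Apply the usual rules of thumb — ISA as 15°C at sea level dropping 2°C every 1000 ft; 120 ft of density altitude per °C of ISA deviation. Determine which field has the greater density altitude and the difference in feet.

Site Q by 4900 ft

Site P: ISA temp = -2°C, deviation -21°C, DA = 8500 + 120 × (-21) = 5980 ft.
Site Q: ISA temp = -7°C, deviation -1°C, DA = 11000 + 120 × (-1) = 10880 ft.
Site Q is higher by 10880 − 5980 = 4900 ft.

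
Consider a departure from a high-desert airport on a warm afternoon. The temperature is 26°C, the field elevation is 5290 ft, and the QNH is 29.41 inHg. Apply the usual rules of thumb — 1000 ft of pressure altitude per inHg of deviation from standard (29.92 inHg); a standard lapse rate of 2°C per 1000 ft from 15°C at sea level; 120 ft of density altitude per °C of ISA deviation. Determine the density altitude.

Pressure altitude = 5290 + (29.92 − 29.41) × 1000 = 5290 + (+510) = 5800 ft.
ISA temperature at 5800 ft = 15 − 2 × (5800/1000) = 3.4°C.
ISA deviation = 26 − 3.4 = +22.6°C.
Density altitude = 5800 + 120 × (22.6) = 8512 ft.

8512 ft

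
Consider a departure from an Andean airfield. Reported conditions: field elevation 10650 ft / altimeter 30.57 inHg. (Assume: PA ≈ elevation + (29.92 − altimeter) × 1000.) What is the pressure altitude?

Pressure correction = (29.92 − 30.57) × 1000 = -650 ft.
Pressure altitude = 10650 + (-650) = 10000 ft.

10000 ft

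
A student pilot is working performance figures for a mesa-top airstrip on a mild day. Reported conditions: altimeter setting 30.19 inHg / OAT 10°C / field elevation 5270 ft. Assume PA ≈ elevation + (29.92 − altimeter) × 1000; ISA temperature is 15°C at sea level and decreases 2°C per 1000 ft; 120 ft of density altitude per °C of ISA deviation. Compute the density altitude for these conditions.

Pressure altitude = 5270 + (29.92 − 30.19) × 1000 = 5270 + (-270) = 5000 ft.
ISA temperature at 5000 ft = 15 − 2 × (5000/1000) = 5°C.
ISA deviation = 10 − 5 = +5°C.
Density altitude = 5000 + 120 × (5) = 5600 ft.

5600 ft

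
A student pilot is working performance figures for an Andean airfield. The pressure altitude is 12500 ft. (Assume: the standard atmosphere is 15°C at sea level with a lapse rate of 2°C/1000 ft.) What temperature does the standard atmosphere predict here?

-10°C

ISA temperature = 15 − 2 × (12500/1000) = 15 − 25 = -10°C.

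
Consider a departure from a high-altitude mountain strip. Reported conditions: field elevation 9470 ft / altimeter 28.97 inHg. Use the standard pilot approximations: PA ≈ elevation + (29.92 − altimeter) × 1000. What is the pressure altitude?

Pressure correction = (29.92 − 28.97) × 1000 = +950 ft.
Pressure altitude = 9470 + (+950) = 10420 ft.

10420 ft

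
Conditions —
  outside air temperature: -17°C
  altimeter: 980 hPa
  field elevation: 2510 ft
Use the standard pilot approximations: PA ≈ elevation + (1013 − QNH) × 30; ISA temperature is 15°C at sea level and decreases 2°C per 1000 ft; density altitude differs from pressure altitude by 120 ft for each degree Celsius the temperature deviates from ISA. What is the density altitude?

Pressure altitude = 2510 + (1013 − 980) × 30 = 2510 + (+990) = 3500 ft.
ISA temperature at 3500 ft = 15 − 2 × (3500/1000) = 8°C.
ISA deviation = -17 − 8 = -25°C.
Density altitude = 3500 + 120 × (-25) = 500 ft.

500 ft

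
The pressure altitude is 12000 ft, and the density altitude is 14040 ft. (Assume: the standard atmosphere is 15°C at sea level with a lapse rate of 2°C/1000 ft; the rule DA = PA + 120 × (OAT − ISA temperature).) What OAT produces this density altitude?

8°C

Density altitude − pressure altitude = 14040 − 12000 = +2040 ft.
At 120 ft/°C that is an ISA deviation of 2040/120 = +17°C.
ISA temperature at 12000 ft = 15 − 2 × (12000/1000) = -9°C.
OAT = ISA + deviation = -9 + (+17) = 8°C.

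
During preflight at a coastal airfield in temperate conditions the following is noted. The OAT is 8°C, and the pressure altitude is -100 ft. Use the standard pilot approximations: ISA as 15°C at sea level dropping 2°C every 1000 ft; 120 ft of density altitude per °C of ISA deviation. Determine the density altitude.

-964 ft

ISA temperature at -100 ft = 15 − 2 × (-100/1000) = 15.2°C.
ISA deviation = 8 − 15.2 = -7.2°C.
Density altitude = -100 + 120 × (-7.2) = -100 + (-864) = -964 ft.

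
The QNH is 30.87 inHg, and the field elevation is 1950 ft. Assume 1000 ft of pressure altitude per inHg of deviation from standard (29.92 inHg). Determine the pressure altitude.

Pressure correction = (29.92 − 30.87) × 1000 = -950 ft.
Pressure altitude = 1950 + (-950) = 1000 ft.

1000 ft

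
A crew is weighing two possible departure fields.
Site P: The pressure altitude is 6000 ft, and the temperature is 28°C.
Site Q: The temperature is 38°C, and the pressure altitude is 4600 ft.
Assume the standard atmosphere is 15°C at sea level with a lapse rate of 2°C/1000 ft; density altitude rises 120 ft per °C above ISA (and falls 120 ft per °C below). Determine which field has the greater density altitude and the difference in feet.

Site P by 536 ft

Site P: ISA temp = 3°C, deviation +25°C, DA = 6000 + 120 × 25 = 9000 ft.
Site Q: ISA temp = 5.8°C, deviation +32.2°C, DA = 4600 + 120 × 32.2 = 8464 ft.
Site P is higher by 9000 − 8464 = 536 ft.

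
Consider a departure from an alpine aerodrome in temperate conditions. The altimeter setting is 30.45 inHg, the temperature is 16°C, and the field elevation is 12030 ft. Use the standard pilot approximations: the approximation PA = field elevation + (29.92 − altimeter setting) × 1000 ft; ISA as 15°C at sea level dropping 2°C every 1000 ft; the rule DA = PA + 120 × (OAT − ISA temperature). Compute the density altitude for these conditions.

Pressure altitude = 12030 + (29.92 − 30.45) × 1000 = 12030 + (-530) = 11500 ft.
ISA temperature at 11500 ft = 15 − 2 × (11500/1000) = -8°C.
ISA deviation = 16 − (-8) = +24°C.
Density altitude = 11500 + 120 × (24) = 14380 ft.

14380 ft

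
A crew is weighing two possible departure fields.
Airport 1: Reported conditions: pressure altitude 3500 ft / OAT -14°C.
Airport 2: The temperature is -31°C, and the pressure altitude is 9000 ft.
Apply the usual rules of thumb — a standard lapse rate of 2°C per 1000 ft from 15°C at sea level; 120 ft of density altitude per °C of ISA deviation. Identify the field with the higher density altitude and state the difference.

Airport 1: ISA temp = 8°C, deviation -22°C, DA = 3500 + 120 × (-22) = 860 ft.
Airport 2: ISA temp = -3°C, deviation -28°C, DA = 9000 + 120 × (-28) = 5640 ft.
Airport 2 is higher by 5640 − 860 = 4780 ft.

Airport 2 by 4780 ft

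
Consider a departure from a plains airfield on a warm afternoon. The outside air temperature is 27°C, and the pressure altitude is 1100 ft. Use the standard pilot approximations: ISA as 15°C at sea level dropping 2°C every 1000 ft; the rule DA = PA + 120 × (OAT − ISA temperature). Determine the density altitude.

ISA temperature at 1100 ft = 15 − 2 × (1100/1000) = 12.8°C.
ISA deviation = 27 − 12.8 = +14.2°C.
Density altitude = 1100 + 120 × (14.2) = 1100 + (+1704) = 2804 ft.

2804 ft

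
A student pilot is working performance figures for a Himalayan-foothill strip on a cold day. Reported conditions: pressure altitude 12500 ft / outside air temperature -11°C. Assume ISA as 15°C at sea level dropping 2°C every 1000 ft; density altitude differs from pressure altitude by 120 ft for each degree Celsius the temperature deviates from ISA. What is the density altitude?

ISA temperature at 12500 ft = 15 − 2 × (12500/1000) = -10°C.
ISA deviation = -11 − (-10) = -1°C.
Density altitude = 12500 + 120 × (-1) = 12500 + (-120) = 12380 ft.

12380 ft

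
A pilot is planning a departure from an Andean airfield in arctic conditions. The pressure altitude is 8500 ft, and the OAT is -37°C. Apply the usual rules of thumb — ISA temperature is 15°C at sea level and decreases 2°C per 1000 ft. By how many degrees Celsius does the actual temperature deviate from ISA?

ISA temperature at 8500 ft = 15 − 2 × (8500/1000) = -2°C.
Deviation = OAT − ISA = -37 − (-2) = -35°C.

ISA-35°C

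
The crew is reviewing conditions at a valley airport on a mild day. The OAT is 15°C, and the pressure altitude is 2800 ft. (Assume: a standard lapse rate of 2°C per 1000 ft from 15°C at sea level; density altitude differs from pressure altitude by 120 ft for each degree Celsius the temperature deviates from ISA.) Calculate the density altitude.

3472 ft

ISA temperature at 2800 ft = 15 − 2 × (2800/1000) = 9.4°C.
ISA deviation = 15 − 9.4 = +5.6°C.
Density altitude = 2800 + 120 × (5.6) = 2800 + (+672) = 3472 ft.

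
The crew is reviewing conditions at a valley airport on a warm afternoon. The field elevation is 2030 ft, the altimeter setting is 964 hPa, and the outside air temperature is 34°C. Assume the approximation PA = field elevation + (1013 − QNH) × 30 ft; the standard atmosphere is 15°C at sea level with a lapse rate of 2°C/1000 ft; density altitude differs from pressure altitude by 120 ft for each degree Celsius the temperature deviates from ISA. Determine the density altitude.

Pressure altitude = 2030 + (1013 − 964) × 30 = 2030 + (+1470) = 3500 ft.
ISA temperature at 3500 ft = 15 − 2 × (3500/1000) = 8°C.
ISA deviation = 34 − 8 = +26°C.
Density altitude = 3500 + 120 × (26) = 6620 ft.

6620 ft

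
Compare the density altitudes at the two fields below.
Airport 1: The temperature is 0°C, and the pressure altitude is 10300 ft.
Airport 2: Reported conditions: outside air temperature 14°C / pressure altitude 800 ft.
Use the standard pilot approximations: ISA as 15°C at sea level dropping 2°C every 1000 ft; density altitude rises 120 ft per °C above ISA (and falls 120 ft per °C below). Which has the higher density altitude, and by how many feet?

Airport 1 by 10100 ft

Airport 1: ISA temp = -5.6°C, deviation +5.6°C, DA = 10300 + 120 × 5.6 = 10972 ft.
Airport 2: ISA temp = 13.4°C, deviation +0.6°C, DA = 800 + 120 × 0.6 = 872 ft.
Airport 1 is higher by 10972 − 872 = 10100 ft.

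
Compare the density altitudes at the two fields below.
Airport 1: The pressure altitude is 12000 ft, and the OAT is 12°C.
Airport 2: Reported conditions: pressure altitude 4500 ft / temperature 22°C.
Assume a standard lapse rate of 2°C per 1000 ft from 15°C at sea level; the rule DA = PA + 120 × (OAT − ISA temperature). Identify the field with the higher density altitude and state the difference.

Airport 1: ISA temp = -9°C, deviation +21°C, DA = 12000 + 120 × 21 = 14520 ft.
Airport 2: ISA temp = 6°C, deviation +16°C, DA = 4500 + 120 × 16 = 6420 ft.
Airport 1 is higher by 14520 − 6420 = 8100 ft.

Airport 1 by 8100 ft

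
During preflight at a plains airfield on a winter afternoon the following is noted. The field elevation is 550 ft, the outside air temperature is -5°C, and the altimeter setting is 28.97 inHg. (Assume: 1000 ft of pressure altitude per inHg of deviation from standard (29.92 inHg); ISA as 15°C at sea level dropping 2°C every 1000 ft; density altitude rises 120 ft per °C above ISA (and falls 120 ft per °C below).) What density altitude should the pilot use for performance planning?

-540 ft

Pressure altitude = 550 + (29.92 − 28.97) × 1000 = 550 + (+950) = 1500 ft.
ISA temperature at 1500 ft = 15 − 2 × (1500/1000) = 12°C.
ISA deviation = -5 − 12 = -17°C.
Density altitude = 1500 + 120 × (-17) = -540 ft.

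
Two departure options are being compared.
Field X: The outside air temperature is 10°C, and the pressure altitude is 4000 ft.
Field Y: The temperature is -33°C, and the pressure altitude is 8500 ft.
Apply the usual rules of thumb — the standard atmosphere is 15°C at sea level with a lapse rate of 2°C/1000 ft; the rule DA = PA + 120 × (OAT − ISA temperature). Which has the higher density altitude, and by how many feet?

Field X: ISA temp = 7°C, deviation +3°C, DA = 4000 + 120 × 3 = 4360 ft.
Field Y: ISA temp = -2°C, deviation -31°C, DA = 8500 + 120 × (-31) = 4780 ft.
Field Y is higher by 4780 − 4360 = 420 ft.

Field Y by 420 ft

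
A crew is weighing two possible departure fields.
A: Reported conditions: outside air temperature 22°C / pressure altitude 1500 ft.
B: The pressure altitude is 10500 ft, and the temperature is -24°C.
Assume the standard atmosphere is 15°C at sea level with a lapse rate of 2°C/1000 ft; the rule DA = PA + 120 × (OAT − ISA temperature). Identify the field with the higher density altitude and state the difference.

A: ISA temp = 12°C, deviation +10°C, DA = 1500 + 120 × 10 = 2700 ft.
B: ISA temp = -6°C, deviation -18°C, DA = 10500 + 120 × (-18) = 8340 ft.
B is higher by 8340 − 2700 = 5640 ft.

B by 5640 ft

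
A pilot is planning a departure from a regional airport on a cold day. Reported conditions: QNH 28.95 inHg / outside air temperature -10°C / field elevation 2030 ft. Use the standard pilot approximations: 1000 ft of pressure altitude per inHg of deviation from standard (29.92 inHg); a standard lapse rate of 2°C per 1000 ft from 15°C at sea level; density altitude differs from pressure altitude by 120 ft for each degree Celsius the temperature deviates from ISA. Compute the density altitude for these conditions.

720 ft

Pressure altitude = 2030 + (29.92 − 28.95) × 1000 = 2030 + (+970) = 3000 ft.
ISA temperature at 3000 ft = 15 − 2 × (3000/1000) = 9°C.
ISA deviation = -10 − 9 = -19°C.
Density altitude = 3000 + 120 × (-19) = 720 ft.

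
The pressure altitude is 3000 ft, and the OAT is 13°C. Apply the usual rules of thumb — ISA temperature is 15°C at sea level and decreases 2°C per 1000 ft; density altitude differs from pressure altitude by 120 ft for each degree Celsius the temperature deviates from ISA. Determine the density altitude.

ISA temperature at 3000 ft = 15 − 2 × (3000/1000) = 9°C.
ISA deviation = 13 − 9 = +4°C.
Density altitude = 3000 + 120 × (4) = 3000 + (+480) = 3480 ft.

3480 ft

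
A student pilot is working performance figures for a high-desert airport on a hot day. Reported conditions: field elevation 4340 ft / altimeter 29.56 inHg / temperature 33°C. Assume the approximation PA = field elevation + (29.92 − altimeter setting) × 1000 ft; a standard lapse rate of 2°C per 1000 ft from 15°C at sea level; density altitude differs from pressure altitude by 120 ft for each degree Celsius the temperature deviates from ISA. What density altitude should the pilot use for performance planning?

Pressure altitude = 4340 + (29.92 − 29.56) × 1000 = 4340 + (+360) = 4700 ft.
ISA temperature at 4700 ft = 15 − 2 × (4700/1000) = 5.6°C.
ISA deviation = 33 − 5.6 = +27.4°C.
Density altitude = 4700 + 120 × (27.4) = 7988 ft.

7988 ft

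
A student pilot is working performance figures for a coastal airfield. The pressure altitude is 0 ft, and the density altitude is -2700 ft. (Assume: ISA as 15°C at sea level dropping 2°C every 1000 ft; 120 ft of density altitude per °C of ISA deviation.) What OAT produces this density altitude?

Density altitude − pressure altitude = -2700 − 0 = -2700 ft.
At 120 ft/°C that is an ISA deviation of -2700/120 = -22.5°C.
ISA temperature at 0 ft = 15 − 2 × (0/1000) = 15°C.
OAT = ISA + deviation = 15 + (-22.5) = -7.5°C.

-7.5°C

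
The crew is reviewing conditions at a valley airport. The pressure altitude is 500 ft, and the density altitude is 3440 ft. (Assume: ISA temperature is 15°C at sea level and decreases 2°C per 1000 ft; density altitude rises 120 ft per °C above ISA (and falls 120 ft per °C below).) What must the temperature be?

38.5°C

Density altitude − pressure altitude = 3440 − 500 = +2940 ft.
At 120 ft/°C that is an ISA deviation of 2940/120 = +24.5°C.
ISA temperature at 500 ft = 15 − 2 × (500/1000) = 14°C.
OAT = ISA + deviation = 14 + (+24.5) = 38.5°C.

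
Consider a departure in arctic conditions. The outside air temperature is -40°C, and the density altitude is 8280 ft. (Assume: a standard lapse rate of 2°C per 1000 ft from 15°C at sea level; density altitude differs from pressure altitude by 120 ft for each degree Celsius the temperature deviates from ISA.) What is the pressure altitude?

12000 ft

DA = PA + 120 × (OAT − (15 − 2·PA/1000)) = PA + 120·OAT − 1800 + 0.24·PA = 1.24·PA + 120·OAT − 1800.
So 1.24·PA = 8280 − 120 × (-40) + 1800 = 14880.
PA = 14880 / 1.24 = 12000 ft.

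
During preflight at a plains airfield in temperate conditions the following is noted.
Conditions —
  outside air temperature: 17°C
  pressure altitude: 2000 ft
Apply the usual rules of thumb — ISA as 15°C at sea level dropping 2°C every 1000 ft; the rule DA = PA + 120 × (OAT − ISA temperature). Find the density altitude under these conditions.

2720 ft

ISA temperature at 2000 ft = 15 − 2 × (2000/1000) = 11°C.
ISA deviation = 17 − 11 = +6°C.
Density altitude = 2000 + 120 × (6) = 2000 + (+720) = 2720 ft.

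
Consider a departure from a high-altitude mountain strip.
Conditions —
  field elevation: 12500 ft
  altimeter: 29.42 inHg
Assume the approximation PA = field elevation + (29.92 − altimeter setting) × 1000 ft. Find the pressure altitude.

Pressure correction = (29.92 − 29.42) × 1000 = +500 ft.
Pressure altitude = 12500 + (+500) = 13000 ft.

13000 ft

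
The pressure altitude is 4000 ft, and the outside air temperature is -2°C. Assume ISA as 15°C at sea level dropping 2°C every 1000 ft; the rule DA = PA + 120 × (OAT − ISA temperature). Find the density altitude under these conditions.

ISA temperature at 4000 ft = 15 − 2 × (4000/1000) = 7°C.
ISA deviation = -2 − 7 = -9°C.
Density altitude = 4000 + 120 × (-9) = 4000 + (-1080) = 2920 ft.

2920 ft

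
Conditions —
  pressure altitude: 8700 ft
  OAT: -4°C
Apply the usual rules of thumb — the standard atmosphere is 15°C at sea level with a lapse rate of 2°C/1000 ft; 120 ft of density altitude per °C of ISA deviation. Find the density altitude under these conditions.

ISA temperature at 8700 ft = 15 − 2 × (8700/1000) = -2.4°C.
ISA deviation = -4 − (-2.4) = -1.6°C.
Density altitude = 8700 + 120 × (-1.6) = 8700 + (-192) = 8508 ft.

8508 ft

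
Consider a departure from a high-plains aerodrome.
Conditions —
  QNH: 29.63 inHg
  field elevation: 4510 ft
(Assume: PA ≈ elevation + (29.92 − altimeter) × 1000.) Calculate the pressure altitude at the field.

4800 ft

Pressure correction = (29.92 − 29.63) × 1000 = +290 ft.
Pressure altitude = 4510 + (+290) = 4800 ft.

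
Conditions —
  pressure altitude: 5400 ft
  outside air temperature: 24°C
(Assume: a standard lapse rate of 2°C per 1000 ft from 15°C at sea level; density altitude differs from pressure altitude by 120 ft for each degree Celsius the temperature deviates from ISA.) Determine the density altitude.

7776 ft

ISA temperature at 5400 ft = 15 − 2 × (5400/1000) = 4.2°C.
ISA deviation = 24 − 4.2 = +19.8°C.
Density altitude = 5400 + 120 × (19.8) = 5400 + (+2376) = 7776 ft.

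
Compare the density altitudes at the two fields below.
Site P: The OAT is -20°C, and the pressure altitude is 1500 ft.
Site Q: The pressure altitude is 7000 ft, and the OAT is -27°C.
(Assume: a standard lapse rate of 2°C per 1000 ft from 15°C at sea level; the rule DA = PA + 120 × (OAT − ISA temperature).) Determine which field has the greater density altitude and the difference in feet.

Site P: ISA temp = 12°C, deviation -32°C, DA = 1500 + 120 × (-32) = -2340 ft.
Site Q: ISA temp = 1°C, deviation -28°C, DA = 7000 + 120 × (-28) = 3640 ft.
Site Q is higher by 3640 − (-2340) = 5980 ft.

Site Q by 5980 ft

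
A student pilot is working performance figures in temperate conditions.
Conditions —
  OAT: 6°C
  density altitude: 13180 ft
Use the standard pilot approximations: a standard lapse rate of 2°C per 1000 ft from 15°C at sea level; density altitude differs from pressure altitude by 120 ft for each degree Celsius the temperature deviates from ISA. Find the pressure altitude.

DA = PA + 120 × (OAT − (15 − 2·PA/1000)) = PA + 120·OAT − 1800 + 0.24·PA = 1.24·PA + 120·OAT − 1800.
So 1.24·PA = 13180 − 120 × 6 + 1800 = 14260.
PA = 14260 / 1.24 = 11500 ft.

11500 ft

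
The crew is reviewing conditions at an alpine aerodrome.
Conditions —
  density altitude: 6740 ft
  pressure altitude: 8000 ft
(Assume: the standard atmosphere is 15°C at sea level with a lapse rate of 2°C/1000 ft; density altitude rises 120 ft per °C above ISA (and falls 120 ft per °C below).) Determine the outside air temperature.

-11.5°C

Density altitude − pressure altitude = 6740 − 8000 = -1260 ft.
At 120 ft/°C that is an ISA deviation of -1260/120 = -10.5°C.
ISA temperature at 8000 ft = 15 − 2 × (8000/1000) = -1°C.
OAT = ISA + deviation = -1 + (-10.5) = -11.5°C.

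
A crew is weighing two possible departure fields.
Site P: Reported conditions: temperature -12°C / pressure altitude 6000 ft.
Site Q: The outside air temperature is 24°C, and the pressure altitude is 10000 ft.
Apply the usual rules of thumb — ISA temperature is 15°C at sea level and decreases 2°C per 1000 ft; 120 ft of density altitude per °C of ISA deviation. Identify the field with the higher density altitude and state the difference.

Site P: ISA temp = 3°C, deviation -15°C, DA = 6000 + 120 × (-15) = 4200 ft.
Site Q: ISA temp = -5°C, deviation +29°C, DA = 10000 + 120 × 29 = 13480 ft.
Site Q is higher by 13480 − 4200 = 9280 ft.

Site Q by 9280 ft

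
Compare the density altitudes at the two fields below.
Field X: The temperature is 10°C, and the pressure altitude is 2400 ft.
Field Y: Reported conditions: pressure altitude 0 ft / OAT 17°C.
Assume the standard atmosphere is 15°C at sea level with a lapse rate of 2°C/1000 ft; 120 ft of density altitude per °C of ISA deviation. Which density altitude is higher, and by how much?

Field X by 2136 ft

Field X: ISA temp = 10.2°C, deviation -0.2°C, DA = 2400 + 120 × (-0.2) = 2376 ft.
Field Y: ISA temp = 15°C, deviation +2°C, DA = 0 + 120 × 2 = 240 ft.
Field X is higher by 2376 − 240 = 2136 ft.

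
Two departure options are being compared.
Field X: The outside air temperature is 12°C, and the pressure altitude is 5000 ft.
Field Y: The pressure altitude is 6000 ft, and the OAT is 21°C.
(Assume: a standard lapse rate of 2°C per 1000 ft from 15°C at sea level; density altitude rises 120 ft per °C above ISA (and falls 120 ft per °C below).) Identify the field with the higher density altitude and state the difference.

Field X: ISA temp = 5°C, deviation +7°C, DA = 5000 + 120 × 7 = 5840 ft.
Field Y: ISA temp = 3°C, deviation +18°C, DA = 6000 + 120 × 18 = 8160 ft.
Field Y is higher by 8160 − 5840 = 2320 ft.

Field Y by 2320 ft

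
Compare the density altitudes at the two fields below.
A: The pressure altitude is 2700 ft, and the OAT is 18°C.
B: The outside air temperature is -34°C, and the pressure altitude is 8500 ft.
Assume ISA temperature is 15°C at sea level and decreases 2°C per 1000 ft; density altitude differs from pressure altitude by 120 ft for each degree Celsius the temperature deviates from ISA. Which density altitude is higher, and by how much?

B by 952 ft

A: ISA temp = 9.6°C, deviation +8.4°C, DA = 2700 + 120 × 8.4 = 3708 ft.
B: ISA temp = -2°C, deviation -32°C, DA = 8500 + 120 × (-32) = 4660 ft.
B is higher by 4660 − 3708 = 952 ft.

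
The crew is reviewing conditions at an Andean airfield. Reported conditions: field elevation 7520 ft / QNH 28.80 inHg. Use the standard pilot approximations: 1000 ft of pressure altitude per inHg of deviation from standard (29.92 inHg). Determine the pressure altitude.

Pressure correction = (29.92 − 28.80) × 1000 = +1120 ft.
Pressure altitude = 7520 + (+1120) = 8640 ft.

8640 ft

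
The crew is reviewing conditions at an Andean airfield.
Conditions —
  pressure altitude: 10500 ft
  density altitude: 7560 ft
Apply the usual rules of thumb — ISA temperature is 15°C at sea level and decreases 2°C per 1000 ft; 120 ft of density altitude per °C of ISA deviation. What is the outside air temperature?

Density altitude − pressure altitude = 7560 − 10500 = -2940 ft.
At 120 ft/°C that is an ISA deviation of -2940/120 = -24.5°C.
ISA temperature at 10500 ft = 15 − 2 × (10500/1000) = -6°C.
OAT = ISA + deviation = -6 + (-24.5) = -30.5°C.

-30.5°C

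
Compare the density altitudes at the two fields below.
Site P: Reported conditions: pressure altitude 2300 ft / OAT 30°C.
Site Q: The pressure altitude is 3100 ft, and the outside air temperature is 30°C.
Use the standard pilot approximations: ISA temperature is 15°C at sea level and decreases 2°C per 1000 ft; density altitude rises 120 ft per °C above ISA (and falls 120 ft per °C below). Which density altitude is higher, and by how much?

Site Q by 992 ft

Site P: ISA temp = 10.4°C, deviation +19.6°C, DA = 2300 + 120 × 19.6 = 4652 ft.
Site Q: ISA temp = 8.8°C, deviation +21.2°C, DA = 3100 + 120 × 21.2 = 5644 ft.
Site Q is higher by 5644 − 4652 = 992 ft.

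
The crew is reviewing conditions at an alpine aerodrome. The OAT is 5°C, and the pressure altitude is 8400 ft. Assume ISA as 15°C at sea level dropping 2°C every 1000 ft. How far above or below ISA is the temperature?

ISA temperature at 8400 ft = 15 − 2 × (8400/1000) = -1.8°C.
Deviation = OAT − ISA = 5 − (-1.8) = +6.8°C.

ISA+6.8°C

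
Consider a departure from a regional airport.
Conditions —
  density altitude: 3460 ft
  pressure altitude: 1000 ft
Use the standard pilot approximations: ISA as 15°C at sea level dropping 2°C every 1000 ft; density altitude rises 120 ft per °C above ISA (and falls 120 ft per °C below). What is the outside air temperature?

33.5°C

Density altitude − pressure altitude = 3460 − 1000 = +2460 ft.
At 120 ft/°C that is an ISA deviation of 2460/120 = +20.5°C.
ISA temperature at 1000 ft = 15 − 2 × (1000/1000) = 13°C.
OAT = ISA + deviation = 13 + (+20.5) = 33.5°C.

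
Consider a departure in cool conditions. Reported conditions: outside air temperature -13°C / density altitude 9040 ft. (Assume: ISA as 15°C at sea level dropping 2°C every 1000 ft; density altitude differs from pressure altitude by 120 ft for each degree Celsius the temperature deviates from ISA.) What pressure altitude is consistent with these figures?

DA = PA + 120 × (OAT − (15 − 2·PA/1000)) = PA + 120·OAT − 1800 + 0.24·PA = 1.24·PA + 120·OAT − 1800.
So 1.24·PA = 9040 − 120 × (-13) + 1800 = 12400.
PA = 12400 / 1.24 = 10000 ft.

10000 ft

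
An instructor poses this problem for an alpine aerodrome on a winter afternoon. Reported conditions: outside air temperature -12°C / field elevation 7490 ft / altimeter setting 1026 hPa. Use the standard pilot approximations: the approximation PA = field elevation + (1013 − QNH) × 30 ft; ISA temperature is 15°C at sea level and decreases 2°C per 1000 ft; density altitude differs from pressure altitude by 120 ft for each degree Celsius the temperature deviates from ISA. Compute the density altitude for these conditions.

5564 ft

Pressure altitude = 7490 + (1013 − 1026) × 30 = 7490 + (-390) = 7100 ft.
ISA temperature at 7100 ft = 15 − 2 × (7100/1000) = 0.8°C.
ISA deviation = -12 − 0.8 = -12.8°C.
Density altitude = 7100 + 120 × (-12.8) = 5564 ft.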